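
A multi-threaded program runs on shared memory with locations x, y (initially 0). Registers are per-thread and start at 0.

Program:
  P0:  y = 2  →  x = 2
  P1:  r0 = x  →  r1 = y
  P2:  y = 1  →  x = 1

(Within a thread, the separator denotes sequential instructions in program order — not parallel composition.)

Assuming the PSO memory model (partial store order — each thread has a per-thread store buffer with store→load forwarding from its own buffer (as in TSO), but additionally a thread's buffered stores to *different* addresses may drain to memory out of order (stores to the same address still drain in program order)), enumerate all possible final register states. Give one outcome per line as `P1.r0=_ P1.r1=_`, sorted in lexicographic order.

outcome vector order: (P1.r0,P1.r1)
|PSO outcomes| = 9

P1.r0=0 P1.r1=0
P1.r0=0 P1.r1=1
P1.r0=0 P1.r1=2
P1.r0=1 P1.r1=0
P1.r0=1 P1.r1=1
P1.r0=1 P1.r1=2
P1.r0=2 P1.r1=0
P1.r0=2 P1.r1=1
P1.r0=2 P1.r1=2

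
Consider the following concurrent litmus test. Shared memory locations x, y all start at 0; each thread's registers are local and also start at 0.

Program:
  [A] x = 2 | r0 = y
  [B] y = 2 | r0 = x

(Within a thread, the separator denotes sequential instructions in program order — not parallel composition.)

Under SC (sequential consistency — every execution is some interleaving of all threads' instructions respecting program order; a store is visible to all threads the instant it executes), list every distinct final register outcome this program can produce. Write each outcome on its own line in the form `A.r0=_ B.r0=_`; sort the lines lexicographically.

A.r0=0 B.r0=2
A.r0=2 B.r0=0
A.r0=2 B.r0=2

outcome vector order: (A.r0,B.r0)
|SC outcomes| = 3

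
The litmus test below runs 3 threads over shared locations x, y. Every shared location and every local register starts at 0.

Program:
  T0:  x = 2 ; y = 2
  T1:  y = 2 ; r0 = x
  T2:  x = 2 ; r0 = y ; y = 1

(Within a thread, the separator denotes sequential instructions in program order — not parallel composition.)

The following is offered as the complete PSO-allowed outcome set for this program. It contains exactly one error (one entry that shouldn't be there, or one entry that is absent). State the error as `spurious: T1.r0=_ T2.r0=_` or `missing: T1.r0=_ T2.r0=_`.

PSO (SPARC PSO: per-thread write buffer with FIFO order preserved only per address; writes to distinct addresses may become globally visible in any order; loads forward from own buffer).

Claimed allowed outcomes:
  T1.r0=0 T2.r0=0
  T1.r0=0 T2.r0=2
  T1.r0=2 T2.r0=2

outcome vector order: (T1.r0,T2.r0)
PSO (4): <0 0>, <0 2>, <2 0>, <2 2>
PSO∖claimed = {<2 0>}

missing: T1.r0=2 T2.r0=0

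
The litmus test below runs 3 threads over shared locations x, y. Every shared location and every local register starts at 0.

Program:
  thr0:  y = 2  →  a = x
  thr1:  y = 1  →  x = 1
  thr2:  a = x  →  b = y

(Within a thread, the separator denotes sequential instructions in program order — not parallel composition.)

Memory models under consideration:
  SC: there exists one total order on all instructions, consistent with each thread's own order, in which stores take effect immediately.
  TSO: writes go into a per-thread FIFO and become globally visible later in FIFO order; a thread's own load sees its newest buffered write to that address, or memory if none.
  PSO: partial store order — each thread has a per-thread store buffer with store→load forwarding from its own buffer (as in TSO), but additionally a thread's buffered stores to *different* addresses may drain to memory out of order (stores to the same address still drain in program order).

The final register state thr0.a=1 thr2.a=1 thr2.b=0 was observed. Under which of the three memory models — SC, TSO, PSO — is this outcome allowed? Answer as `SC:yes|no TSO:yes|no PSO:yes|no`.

outcome vector order: (thr0.a,thr2.a,thr2.b)
[SC] allowed = {(0,0,0) (0,0,1) (0,0,2) (0,1,1) (0,1,2) (1,0,0) (1,0,1) (1,0,2) (1,1,1) (1,1,2)}
[TSO] allowed = {(0,0,0) (0,0,1) (0,0,2) (0,1,1) (0,1,2) (1,0,0) (1,0,1) (1,0,2) (1,1,1) (1,1,2)}
[PSO] allowed = {(0,0,0) (0,0,1) (0,0,2) (0,1,0) (0,1,1) (0,1,2) (1,0,0) (1,0,1) (1,0,2) (1,1,0) (1,1,1) (1,1,2)}
target (1,1,0) ∈ {PSO}

SC:no TSO:no PSO:yes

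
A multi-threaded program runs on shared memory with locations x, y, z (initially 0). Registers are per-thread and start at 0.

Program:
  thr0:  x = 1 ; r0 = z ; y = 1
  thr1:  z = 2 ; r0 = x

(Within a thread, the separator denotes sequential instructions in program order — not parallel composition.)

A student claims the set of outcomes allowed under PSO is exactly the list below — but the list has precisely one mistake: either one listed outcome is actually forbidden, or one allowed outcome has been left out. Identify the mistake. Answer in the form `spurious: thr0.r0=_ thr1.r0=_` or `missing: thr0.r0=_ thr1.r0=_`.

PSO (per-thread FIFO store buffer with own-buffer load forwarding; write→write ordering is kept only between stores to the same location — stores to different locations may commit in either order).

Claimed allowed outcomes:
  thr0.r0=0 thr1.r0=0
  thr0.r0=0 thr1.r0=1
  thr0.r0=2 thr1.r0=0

outcome vector order: (thr0.r0,thr1.r0)
[PSO] allowed = {<0 0>; <0 1>; <2 0>; <2 1>}
PSO∖claimed = {<2 1>}

missing: thr0.r0=2 thr1.r0=1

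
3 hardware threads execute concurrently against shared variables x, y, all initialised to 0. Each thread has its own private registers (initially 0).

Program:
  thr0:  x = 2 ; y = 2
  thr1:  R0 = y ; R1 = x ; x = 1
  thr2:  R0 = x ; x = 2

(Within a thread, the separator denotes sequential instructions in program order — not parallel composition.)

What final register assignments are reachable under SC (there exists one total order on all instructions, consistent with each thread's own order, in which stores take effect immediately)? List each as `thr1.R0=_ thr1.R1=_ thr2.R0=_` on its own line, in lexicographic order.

outcome vector order: (thr1.R0,thr1.R1,thr2.R0)
|SC outcomes| = 9

thr1.R0=0 thr1.R1=0 thr2.R0=0
thr1.R0=0 thr1.R1=0 thr2.R0=1
thr1.R0=0 thr1.R1=0 thr2.R0=2
thr1.R0=0 thr1.R1=2 thr2.R0=0
thr1.R0=0 thr1.R1=2 thr2.R0=1
thr1.R0=0 thr1.R1=2 thr2.R0=2
thr1.R0=2 thr1.R1=2 thr2.R0=0
thr1.R0=2 thr1.R1=2 thr2.R0=1
thr1.R0=2 thr1.R1=2 thr2.R0=2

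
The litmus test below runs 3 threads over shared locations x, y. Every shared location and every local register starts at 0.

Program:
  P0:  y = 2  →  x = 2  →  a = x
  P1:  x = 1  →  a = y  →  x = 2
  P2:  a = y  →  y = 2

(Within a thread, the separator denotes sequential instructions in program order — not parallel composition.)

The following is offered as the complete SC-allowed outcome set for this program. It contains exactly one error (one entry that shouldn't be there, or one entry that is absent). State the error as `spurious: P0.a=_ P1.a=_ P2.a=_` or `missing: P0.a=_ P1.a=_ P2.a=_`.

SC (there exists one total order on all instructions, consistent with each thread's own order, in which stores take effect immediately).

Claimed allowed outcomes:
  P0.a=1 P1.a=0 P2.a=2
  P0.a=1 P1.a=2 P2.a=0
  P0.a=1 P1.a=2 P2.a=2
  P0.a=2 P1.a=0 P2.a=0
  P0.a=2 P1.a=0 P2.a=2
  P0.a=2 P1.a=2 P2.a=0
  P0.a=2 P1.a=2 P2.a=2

outcome vector order: (P0.a,P1.a,P2.a)
SC (6): 1/2/0, 1/2/2, 2/0/0, 2/0/2, 2/2/0, 2/2/2
claimed∖SC = {1/0/2}

spurious: P0.a=1 P1.a=0 P2.a=2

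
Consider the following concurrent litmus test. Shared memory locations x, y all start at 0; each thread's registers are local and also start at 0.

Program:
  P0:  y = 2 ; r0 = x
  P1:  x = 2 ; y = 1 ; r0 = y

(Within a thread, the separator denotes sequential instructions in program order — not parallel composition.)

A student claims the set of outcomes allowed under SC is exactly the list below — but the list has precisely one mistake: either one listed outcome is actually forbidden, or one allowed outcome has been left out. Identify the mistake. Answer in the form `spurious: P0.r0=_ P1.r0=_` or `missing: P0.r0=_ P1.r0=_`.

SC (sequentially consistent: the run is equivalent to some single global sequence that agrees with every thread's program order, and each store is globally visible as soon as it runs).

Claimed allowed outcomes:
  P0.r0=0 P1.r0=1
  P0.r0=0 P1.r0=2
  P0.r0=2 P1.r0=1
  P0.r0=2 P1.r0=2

spurious: P0.r0=0 P1.r0=2

outcome vector order: (P0.r0,P1.r0)
SC: 3 outcomes — {0/1; 2/1; 2/2}
claimed∖SC = {0/2}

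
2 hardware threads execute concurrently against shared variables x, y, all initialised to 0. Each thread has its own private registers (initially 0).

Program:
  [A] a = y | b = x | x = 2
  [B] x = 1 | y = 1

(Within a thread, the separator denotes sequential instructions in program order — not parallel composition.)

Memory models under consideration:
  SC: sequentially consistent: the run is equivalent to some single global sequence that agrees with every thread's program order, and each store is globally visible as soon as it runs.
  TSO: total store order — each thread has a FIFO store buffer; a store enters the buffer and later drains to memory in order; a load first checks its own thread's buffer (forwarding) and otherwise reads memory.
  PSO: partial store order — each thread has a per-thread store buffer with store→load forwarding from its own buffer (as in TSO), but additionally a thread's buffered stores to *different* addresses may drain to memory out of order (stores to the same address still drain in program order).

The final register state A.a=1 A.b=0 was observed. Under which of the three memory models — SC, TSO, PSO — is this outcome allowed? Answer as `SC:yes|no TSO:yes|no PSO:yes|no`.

outcome vector order: (A.a,A.b)
SC (3): (0,0); (0,1); (1,1)
TSO (3): (0,0); (0,1); (1,1)
PSO (4): (0,0); (0,1); (1,0); (1,1)
target (1,0) ∈ {PSO}

SC:no TSO:no PSO:yes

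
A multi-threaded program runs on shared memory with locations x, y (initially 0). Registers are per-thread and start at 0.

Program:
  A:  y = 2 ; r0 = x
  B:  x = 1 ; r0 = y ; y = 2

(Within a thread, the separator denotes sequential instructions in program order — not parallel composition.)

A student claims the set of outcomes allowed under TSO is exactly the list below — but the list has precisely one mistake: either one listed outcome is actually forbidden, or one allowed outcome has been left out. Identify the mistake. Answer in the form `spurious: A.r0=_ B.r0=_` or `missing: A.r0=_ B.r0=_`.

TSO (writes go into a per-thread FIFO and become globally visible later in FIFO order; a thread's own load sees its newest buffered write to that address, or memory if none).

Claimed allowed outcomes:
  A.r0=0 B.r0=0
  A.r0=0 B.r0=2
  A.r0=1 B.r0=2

outcome vector order: (A.r0,B.r0)
TSO: 4 outcomes — {00; 02; 10; 12}
TSO∖claimed = {10}

missing: A.r0=1 B.r0=0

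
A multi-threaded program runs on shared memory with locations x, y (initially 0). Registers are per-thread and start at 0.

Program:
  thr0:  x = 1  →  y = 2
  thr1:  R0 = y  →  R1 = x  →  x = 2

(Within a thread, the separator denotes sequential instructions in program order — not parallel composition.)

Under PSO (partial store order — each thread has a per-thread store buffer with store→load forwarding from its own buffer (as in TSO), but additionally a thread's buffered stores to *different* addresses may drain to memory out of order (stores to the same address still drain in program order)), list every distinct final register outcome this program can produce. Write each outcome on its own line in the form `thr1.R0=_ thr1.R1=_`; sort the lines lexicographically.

outcome vector order: (thr1.R0,thr1.R1)
|PSO outcomes| = 4

thr1.R0=0 thr1.R1=0
thr1.R0=0 thr1.R1=1
thr1.R0=2 thr1.R1=0
thr1.R0=2 thr1.R1=1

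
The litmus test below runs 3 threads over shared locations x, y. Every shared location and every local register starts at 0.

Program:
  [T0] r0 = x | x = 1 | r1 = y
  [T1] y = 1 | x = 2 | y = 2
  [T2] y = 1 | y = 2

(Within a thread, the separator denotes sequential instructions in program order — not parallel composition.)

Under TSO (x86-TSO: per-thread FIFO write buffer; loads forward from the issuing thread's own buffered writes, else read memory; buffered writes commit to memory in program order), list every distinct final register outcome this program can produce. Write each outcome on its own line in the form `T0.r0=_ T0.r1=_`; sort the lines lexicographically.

T0.r0=0 T0.r1=0
T0.r0=0 T0.r1=1
T0.r0=0 T0.r1=2
T0.r0=2 T0.r1=1
T0.r0=2 T0.r1=2

outcome vector order: (T0.r0,T0.r1)
|TSO outcomes| = 5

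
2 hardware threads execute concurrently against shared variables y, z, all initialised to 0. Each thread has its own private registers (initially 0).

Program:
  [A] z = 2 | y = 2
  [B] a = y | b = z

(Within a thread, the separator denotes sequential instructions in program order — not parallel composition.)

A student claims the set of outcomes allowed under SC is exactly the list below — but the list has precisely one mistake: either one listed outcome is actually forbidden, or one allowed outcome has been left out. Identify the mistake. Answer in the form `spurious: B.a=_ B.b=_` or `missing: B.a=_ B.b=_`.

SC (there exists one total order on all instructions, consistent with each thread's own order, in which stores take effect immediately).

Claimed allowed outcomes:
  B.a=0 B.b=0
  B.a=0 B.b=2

outcome vector order: (B.a,B.b)
under SC → <0 0> <0 2> <2 2>
SC∖claimed = {<2 2>}

missing: B.a=2 B.b=2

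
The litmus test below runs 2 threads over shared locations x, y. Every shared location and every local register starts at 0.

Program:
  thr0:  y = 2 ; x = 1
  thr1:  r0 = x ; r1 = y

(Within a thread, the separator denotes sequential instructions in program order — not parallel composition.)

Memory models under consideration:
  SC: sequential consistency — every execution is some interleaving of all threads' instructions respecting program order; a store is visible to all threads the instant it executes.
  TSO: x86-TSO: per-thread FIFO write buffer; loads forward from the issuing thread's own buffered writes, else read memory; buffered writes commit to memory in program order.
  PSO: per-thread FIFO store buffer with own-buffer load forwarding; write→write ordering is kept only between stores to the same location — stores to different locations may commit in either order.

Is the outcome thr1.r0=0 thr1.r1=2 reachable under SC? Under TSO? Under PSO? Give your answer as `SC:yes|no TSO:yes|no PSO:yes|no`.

outcome vector order: (thr1.r0,thr1.r1)
SC: 3 outcomes — {(0,0); (0,2); (1,2)}
TSO: 3 outcomes — {(0,0); (0,2); (1,2)}
PSO: 4 outcomes — {(0,0); (0,2); (1,0); (1,2)}
target (0,2) ∈ {SC,TSO,PSO}

SC:yes TSO:yes PSO:yes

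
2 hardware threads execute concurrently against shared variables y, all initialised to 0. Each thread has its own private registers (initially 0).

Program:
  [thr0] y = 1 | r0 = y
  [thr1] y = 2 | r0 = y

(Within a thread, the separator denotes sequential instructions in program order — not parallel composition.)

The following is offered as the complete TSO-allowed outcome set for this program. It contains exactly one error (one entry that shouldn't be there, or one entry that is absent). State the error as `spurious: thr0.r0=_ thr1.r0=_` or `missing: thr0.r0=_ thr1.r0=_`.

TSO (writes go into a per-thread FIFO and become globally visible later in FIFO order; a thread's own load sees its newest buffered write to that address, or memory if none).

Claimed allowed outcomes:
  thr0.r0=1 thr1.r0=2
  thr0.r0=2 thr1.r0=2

missing: thr0.r0=1 thr1.r0=1

outcome vector order: (thr0.r0,thr1.r0)
[TSO] allowed = {1/1 1/2 2/2}
TSO∖claimed = {1/1}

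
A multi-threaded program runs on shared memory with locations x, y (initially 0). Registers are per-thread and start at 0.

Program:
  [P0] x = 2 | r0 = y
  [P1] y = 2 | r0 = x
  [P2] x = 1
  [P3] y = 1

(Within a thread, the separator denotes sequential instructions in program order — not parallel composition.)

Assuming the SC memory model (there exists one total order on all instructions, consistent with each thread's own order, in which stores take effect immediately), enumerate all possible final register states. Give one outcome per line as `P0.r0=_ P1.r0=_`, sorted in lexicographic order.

P0.r0=0 P1.r0=1
P0.r0=0 P1.r0=2
P0.r0=1 P1.r0=0
P0.r0=1 P1.r0=1
P0.r0=1 P1.r0=2
P0.r0=2 P1.r0=0
P0.r0=2 P1.r0=1
P0.r0=2 P1.r0=2

outcome vector order: (P0.r0,P1.r0)
|SC outcomes| = 8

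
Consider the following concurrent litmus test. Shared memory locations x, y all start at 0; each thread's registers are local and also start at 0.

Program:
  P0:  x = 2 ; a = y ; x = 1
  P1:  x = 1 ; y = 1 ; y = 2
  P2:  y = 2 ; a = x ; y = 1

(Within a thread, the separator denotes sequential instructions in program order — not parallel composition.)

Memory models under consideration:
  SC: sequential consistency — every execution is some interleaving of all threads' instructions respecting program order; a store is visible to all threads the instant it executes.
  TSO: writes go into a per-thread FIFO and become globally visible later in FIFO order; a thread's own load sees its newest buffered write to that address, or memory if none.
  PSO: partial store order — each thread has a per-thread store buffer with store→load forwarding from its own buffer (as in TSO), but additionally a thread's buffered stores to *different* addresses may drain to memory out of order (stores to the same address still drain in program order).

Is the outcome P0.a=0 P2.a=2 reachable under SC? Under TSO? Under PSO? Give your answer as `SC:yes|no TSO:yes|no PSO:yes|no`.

SC:yes TSO:yes PSO:yes

outcome vector order: (P0.a,P2.a)
SC: 8 outcomes — {01, 02, 10, 11, 12, 20, 21, 22}
TSO: 9 outcomes — {00, 01, 02, 10, 11, 12, 20, 21, 22}
PSO: 9 outcomes — {00, 01, 02, 10, 11, 12, 20, 21, 22}
target 02 ∈ {SC,TSO,PSO}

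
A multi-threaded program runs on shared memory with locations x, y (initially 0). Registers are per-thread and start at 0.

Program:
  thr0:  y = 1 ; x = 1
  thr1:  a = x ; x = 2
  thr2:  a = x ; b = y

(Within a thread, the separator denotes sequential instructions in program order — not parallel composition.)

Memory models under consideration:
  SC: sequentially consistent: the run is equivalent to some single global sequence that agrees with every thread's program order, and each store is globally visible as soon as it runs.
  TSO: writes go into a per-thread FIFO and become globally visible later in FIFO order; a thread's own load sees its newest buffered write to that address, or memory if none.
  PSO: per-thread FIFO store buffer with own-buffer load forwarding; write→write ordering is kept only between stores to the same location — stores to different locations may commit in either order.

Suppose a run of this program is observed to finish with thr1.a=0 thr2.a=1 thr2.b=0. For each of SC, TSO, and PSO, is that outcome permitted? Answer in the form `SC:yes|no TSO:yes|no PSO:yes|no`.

SC:no TSO:no PSO:yes

outcome vector order: (thr1.a,thr2.a,thr2.b)
SC: 9 outcomes — {000 001 011 020 021 100 101 111 121}
TSO: 9 outcomes — {000 001 011 020 021 100 101 111 121}
PSO: 12 outcomes — {000 001 010 011 020 021 100 101 110 111 120 121}
target 010 ∈ {PSO}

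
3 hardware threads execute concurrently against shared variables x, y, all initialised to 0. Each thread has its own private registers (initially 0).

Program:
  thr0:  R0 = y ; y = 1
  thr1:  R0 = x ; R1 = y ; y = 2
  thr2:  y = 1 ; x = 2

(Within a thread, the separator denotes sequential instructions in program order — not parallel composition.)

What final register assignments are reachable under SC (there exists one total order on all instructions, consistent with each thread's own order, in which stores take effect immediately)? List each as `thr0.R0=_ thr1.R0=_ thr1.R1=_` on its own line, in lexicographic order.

thr0.R0=0 thr1.R0=0 thr1.R1=0
thr0.R0=0 thr1.R0=0 thr1.R1=1
thr0.R0=0 thr1.R0=2 thr1.R1=1
thr0.R0=1 thr1.R0=0 thr1.R1=0
thr0.R0=1 thr1.R0=0 thr1.R1=1
thr0.R0=1 thr1.R0=2 thr1.R1=1
thr0.R0=2 thr1.R0=0 thr1.R1=0
thr0.R0=2 thr1.R0=0 thr1.R1=1
thr0.R0=2 thr1.R0=2 thr1.R1=1

outcome vector order: (thr0.R0,thr1.R0,thr1.R1)
|SC outcomes| = 9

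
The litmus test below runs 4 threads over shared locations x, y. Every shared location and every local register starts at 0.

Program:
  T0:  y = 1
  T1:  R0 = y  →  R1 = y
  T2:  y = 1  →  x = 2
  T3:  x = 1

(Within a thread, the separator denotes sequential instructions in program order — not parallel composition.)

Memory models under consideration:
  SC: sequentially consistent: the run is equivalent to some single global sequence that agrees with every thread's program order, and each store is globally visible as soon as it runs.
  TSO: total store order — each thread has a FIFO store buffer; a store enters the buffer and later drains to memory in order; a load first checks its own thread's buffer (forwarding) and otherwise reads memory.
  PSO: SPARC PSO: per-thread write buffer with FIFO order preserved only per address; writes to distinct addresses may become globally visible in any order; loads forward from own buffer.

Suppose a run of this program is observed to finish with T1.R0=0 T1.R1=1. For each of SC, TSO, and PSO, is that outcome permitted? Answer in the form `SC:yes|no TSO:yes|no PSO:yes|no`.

SC:yes TSO:yes PSO:yes

outcome vector order: (T1.R0,T1.R1)
SC: 3 outcomes — {0/0 0/1 1/1}
TSO: 3 outcomes — {0/0 0/1 1/1}
PSO: 3 outcomes — {0/0 0/1 1/1}
target 0/1 ∈ {SC,TSO,PSO}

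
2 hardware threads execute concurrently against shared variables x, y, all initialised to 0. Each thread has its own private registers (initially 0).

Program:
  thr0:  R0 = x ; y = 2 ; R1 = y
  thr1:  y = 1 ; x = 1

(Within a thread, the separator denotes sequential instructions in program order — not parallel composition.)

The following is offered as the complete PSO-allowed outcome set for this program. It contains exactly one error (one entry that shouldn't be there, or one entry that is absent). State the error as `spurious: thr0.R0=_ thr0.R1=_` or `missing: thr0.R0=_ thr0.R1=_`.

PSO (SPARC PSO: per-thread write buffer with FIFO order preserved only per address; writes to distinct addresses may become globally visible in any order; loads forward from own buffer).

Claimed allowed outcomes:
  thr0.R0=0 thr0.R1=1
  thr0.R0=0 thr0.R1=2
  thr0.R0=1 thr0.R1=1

missing: thr0.R0=1 thr0.R1=2

outcome vector order: (thr0.R0,thr0.R1)
[PSO] allowed = {01 02 11 12}
PSO∖claimed = {12}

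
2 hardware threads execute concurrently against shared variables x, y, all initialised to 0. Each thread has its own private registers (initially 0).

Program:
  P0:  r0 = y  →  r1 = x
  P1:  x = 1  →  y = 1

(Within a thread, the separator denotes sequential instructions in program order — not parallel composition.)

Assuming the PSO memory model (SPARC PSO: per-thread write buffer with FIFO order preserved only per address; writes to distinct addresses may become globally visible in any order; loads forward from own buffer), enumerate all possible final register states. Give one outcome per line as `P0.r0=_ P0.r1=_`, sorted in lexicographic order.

outcome vector order: (P0.r0,P0.r1)
|PSO outcomes| = 4

P0.r0=0 P0.r1=0
P0.r0=0 P0.r1=1
P0.r0=1 P0.r1=0
P0.r0=1 P0.r1=1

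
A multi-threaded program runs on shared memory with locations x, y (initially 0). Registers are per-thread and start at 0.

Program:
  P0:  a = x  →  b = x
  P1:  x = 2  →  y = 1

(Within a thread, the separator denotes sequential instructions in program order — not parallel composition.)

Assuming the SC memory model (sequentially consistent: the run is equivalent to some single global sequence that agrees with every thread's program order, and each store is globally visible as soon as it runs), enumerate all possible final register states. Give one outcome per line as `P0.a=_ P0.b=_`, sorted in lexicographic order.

P0.a=0 P0.b=0
P0.a=0 P0.b=2
P0.a=2 P0.b=2

outcome vector order: (P0.a,P0.b)
|SC outcomes| = 3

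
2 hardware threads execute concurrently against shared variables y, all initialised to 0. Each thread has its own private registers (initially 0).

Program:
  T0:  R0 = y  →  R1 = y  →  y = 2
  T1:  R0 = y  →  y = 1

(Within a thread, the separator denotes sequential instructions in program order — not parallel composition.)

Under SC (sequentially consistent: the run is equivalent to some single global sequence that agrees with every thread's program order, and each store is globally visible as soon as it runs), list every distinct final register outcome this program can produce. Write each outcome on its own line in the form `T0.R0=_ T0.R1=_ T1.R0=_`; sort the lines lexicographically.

outcome vector order: (T0.R0,T0.R1,T1.R0)
|SC outcomes| = 4

T0.R0=0 T0.R1=0 T1.R0=0
T0.R0=0 T0.R1=0 T1.R0=2
T0.R0=0 T0.R1=1 T1.R0=0
T0.R0=1 T0.R1=1 T1.R0=0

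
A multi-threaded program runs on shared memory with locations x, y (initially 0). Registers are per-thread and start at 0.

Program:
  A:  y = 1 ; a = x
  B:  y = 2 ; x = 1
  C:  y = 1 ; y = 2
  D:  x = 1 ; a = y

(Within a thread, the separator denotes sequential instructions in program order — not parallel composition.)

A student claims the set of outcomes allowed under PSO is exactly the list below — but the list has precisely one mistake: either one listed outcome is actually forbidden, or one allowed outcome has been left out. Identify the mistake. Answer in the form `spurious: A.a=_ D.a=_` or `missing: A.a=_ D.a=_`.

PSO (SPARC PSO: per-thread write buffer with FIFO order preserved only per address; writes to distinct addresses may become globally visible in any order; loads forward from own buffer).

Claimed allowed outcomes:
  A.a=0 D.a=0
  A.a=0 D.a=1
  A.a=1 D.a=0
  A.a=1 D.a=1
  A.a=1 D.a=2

missing: A.a=0 D.a=2

outcome vector order: (A.a,D.a)
PSO (6): (0,0) (0,1) (0,2) (1,0) (1,1) (1,2)
PSO∖claimed = {(0,2)}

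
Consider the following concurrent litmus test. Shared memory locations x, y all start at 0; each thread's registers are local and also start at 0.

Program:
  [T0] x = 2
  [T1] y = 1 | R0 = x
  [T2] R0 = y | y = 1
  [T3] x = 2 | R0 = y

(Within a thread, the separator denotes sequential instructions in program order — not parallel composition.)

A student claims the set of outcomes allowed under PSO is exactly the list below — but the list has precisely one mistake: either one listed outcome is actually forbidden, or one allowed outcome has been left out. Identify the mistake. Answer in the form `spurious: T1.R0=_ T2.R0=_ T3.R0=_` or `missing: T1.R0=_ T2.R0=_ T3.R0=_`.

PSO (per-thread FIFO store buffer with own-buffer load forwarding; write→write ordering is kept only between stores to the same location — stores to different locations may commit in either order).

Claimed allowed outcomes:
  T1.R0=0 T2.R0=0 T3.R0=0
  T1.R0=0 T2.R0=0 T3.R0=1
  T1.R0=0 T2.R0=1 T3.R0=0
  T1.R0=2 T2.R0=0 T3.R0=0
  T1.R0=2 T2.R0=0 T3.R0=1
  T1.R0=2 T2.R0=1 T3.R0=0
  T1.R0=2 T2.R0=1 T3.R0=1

outcome vector order: (T1.R0,T2.R0,T3.R0)
[PSO] allowed = {0/0/0 0/0/1 0/1/0 0/1/1 2/0/0 2/0/1 2/1/0 2/1/1}
PSO∖claimed = {0/1/1}

missing: T1.R0=0 T2.R0=1 T3.R0=1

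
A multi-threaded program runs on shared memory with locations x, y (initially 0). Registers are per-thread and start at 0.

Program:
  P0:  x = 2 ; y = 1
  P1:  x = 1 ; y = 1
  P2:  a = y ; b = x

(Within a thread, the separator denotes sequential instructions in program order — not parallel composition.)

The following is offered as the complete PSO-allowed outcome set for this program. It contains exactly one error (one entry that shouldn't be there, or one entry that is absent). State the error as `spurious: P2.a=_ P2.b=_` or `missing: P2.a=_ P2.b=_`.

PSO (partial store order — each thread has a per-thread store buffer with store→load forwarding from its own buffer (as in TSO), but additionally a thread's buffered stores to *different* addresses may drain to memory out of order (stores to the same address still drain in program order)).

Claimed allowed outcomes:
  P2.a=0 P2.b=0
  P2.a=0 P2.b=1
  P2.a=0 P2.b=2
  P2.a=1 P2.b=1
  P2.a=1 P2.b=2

outcome vector order: (P2.a,P2.b)
PSO (6): 00; 01; 02; 10; 11; 12
PSO∖claimed = {10}

missing: P2.a=1 P2.b=0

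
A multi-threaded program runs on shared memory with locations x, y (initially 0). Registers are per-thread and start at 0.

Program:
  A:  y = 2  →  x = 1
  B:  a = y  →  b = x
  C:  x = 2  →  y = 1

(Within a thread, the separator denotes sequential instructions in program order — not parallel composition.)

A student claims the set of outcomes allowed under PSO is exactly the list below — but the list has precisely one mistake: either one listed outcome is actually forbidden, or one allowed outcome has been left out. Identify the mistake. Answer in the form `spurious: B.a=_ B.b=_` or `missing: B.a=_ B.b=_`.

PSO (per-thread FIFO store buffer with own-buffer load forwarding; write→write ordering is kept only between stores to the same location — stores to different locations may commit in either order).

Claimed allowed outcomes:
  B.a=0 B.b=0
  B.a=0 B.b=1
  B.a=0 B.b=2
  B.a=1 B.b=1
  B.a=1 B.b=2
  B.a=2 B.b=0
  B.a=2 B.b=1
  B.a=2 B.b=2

outcome vector order: (B.a,B.b)
under PSO → 00 01 02 10 11 12 20 21 22
PSO∖claimed = {10}

missing: B.a=1 B.b=0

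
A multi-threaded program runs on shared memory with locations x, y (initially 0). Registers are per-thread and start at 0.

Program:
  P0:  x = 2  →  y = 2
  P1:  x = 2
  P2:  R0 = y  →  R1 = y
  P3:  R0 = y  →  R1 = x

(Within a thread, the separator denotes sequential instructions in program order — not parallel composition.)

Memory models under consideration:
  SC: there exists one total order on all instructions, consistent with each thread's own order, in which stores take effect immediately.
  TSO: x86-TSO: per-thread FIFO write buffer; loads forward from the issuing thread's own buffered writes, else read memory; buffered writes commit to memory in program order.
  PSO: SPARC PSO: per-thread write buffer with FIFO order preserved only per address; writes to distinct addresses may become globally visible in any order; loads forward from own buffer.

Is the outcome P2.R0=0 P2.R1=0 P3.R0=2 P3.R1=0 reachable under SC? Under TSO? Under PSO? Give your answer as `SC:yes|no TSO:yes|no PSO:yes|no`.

outcome vector order: (P2.R0,P2.R1,P3.R0,P3.R1)
SC: 9 outcomes — {(0,0,0,0); (0,0,0,2); (0,0,2,2); (0,2,0,0); (0,2,0,2); (0,2,2,2); (2,2,0,0); (2,2,0,2); (2,2,2,2)}
TSO: 9 outcomes — {(0,0,0,0); (0,0,0,2); (0,0,2,2); (0,2,0,0); (0,2,0,2); (0,2,2,2); (2,2,0,0); (2,2,0,2); (2,2,2,2)}
PSO: 12 outcomes — {(0,0,0,0); (0,0,0,2); (0,0,2,0); (0,0,2,2); (0,2,0,0); (0,2,0,2); (0,2,2,0); (0,2,2,2); (2,2,0,0); (2,2,0,2); (2,2,2,0); (2,2,2,2)}
target (0,0,2,0) ∈ {PSO}

SC:no TSO:no PSO:yes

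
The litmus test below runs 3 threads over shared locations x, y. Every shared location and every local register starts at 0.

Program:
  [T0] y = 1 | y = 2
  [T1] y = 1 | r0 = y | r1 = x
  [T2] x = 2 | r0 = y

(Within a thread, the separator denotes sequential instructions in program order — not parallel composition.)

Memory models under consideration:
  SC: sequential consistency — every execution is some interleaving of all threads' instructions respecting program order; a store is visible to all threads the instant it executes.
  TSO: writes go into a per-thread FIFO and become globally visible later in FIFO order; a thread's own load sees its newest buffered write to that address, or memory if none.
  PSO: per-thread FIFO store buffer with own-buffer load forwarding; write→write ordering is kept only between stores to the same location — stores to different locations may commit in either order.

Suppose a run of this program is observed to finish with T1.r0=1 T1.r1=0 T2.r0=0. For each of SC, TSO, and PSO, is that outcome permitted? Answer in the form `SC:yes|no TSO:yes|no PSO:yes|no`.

outcome vector order: (T1.r0,T1.r1,T2.r0)
under SC → 101, 102, 120, 121, 122, 202, 220, 221, 222
under TSO → 100, 101, 102, 120, 121, 122, 200, 201, 202, 220, 221, 222
under PSO → 100, 101, 102, 120, 121, 122, 200, 201, 202, 220, 221, 222
target 100 ∈ {TSO,PSO}

SC:no TSO:yes PSO:yes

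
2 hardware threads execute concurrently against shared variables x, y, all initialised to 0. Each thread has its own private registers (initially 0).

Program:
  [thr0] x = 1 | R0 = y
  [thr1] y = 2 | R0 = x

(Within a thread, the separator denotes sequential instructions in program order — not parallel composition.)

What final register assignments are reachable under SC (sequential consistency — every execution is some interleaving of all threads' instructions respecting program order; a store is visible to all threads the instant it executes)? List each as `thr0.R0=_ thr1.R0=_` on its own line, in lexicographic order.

thr0.R0=0 thr1.R0=1
thr0.R0=2 thr1.R0=0
thr0.R0=2 thr1.R0=1

outcome vector order: (thr0.R0,thr1.R0)
|SC outcomes| = 3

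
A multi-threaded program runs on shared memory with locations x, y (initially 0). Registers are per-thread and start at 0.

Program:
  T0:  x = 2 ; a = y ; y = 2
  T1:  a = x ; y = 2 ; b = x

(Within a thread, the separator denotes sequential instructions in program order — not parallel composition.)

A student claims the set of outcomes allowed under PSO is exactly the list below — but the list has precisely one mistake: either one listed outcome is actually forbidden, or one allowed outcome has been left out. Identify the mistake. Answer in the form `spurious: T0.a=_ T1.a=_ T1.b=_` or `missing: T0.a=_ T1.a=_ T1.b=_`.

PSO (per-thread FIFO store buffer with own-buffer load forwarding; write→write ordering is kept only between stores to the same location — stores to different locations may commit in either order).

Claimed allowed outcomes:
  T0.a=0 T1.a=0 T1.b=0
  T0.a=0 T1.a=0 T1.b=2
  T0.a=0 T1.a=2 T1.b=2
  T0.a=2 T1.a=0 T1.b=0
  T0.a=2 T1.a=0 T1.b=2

outcome vector order: (T0.a,T1.a,T1.b)
PSO (6): (0,0,0) (0,0,2) (0,2,2) (2,0,0) (2,0,2) (2,2,2)
PSO∖claimed = {(2,2,2)}

missing: T0.a=2 T1.a=2 T1.b=2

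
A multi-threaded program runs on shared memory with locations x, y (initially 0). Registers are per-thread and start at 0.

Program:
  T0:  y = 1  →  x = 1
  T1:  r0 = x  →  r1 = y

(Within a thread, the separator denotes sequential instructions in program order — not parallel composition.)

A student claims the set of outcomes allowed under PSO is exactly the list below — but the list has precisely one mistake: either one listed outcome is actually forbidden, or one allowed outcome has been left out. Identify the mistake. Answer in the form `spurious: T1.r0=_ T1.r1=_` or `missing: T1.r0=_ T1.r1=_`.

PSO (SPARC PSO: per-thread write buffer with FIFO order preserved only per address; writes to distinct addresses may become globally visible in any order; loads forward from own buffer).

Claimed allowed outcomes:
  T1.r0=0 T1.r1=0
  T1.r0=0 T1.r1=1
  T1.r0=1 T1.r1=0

missing: T1.r0=1 T1.r1=1

outcome vector order: (T1.r0,T1.r1)
PSO: 4 outcomes — {<0 0>, <0 1>, <1 0>, <1 1>}
PSO∖claimed = {<1 1>}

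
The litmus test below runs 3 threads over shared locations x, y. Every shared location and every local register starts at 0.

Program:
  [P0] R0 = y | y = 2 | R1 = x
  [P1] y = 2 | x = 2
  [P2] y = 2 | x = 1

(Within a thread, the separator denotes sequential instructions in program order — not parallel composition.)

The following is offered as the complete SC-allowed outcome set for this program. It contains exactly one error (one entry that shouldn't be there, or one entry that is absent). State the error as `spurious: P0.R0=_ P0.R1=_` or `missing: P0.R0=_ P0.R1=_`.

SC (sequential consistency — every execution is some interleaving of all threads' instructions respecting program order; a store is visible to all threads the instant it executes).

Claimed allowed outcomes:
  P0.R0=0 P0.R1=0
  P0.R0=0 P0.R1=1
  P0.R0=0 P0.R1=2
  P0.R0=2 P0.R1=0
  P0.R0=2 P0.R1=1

outcome vector order: (P0.R0,P0.R1)
under SC → 00 01 02 20 21 22
SC∖claimed = {22}

missing: P0.R0=2 P0.R1=2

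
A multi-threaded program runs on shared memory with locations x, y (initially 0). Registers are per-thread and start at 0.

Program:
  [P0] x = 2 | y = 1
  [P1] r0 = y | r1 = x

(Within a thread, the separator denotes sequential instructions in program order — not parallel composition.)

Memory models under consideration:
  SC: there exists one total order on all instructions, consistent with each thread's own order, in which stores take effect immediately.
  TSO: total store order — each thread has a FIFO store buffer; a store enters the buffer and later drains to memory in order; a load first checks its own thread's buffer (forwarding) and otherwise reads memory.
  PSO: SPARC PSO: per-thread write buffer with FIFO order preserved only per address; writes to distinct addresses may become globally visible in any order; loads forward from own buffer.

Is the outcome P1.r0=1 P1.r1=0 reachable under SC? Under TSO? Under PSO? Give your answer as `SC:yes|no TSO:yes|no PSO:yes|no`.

outcome vector order: (P1.r0,P1.r1)
under SC → <0 0> <0 2> <1 2>
under TSO → <0 0> <0 2> <1 2>
under PSO → <0 0> <0 2> <1 0> <1 2>
target <1 0> ∈ {PSO}

SC:no TSO:no PSO:yes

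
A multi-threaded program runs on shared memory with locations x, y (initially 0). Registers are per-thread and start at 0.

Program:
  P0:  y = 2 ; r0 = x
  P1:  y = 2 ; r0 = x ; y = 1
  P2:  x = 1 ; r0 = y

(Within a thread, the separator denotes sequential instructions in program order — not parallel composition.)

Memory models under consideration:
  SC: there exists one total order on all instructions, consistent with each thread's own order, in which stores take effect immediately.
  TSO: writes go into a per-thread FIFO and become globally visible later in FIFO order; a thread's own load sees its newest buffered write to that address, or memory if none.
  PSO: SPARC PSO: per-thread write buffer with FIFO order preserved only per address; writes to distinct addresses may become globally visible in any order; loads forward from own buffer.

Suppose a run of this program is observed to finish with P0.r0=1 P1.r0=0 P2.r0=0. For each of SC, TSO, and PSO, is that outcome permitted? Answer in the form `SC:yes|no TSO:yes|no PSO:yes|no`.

SC:no TSO:yes PSO:yes

outcome vector order: (P0.r0,P1.r0,P2.r0)
under SC → 001, 002, 011, 012, 101, 102, 110, 111, 112
under TSO → 000, 001, 002, 010, 011, 012, 100, 101, 102, 110, 111, 112
under PSO → 000, 001, 002, 010, 011, 012, 100, 101, 102, 110, 111, 112
target 100 ∈ {TSO,PSO}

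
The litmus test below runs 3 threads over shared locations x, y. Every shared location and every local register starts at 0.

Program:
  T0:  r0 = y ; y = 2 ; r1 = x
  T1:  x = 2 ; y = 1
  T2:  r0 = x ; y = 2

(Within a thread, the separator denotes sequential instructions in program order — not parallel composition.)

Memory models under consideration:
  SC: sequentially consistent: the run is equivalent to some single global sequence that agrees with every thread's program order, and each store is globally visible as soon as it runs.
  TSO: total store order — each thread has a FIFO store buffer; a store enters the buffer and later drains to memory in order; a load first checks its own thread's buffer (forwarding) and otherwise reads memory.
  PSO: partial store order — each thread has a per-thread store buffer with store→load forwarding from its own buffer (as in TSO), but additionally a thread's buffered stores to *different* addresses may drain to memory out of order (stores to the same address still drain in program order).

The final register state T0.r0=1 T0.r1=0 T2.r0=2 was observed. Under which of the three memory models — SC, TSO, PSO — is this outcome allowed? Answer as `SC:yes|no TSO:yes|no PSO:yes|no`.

SC:no TSO:no PSO:yes

outcome vector order: (T0.r0,T0.r1,T2.r0)
SC (9): (0,0,0) (0,0,2) (0,2,0) (0,2,2) (1,2,0) (1,2,2) (2,0,0) (2,2,0) (2,2,2)
TSO (9): (0,0,0) (0,0,2) (0,2,0) (0,2,2) (1,2,0) (1,2,2) (2,0,0) (2,2,0) (2,2,2)
PSO (11): (0,0,0) (0,0,2) (0,2,0) (0,2,2) (1,0,0) (1,0,2) (1,2,0) (1,2,2) (2,0,0) (2,2,0) (2,2,2)
target (1,0,2) ∈ {PSO}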